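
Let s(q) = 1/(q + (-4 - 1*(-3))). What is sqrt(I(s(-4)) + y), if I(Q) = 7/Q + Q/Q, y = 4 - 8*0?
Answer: I*sqrt(30) ≈ 5.4772*I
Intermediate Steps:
s(q) = 1/(-1 + q) (s(q) = 1/(q + (-4 + 3)) = 1/(q - 1) = 1/(-1 + q))
y = 4 (y = 4 + 0 = 4)
I(Q) = 1 + 7/Q (I(Q) = 7/Q + 1 = 1 + 7/Q)
sqrt(I(s(-4)) + y) = sqrt((7 + 1/(-1 - 4))/(1/(-1 - 4)) + 4) = sqrt((7 + 1/(-5))/(1/(-5)) + 4) = sqrt((7 - 1/5)/(-1/5) + 4) = sqrt(-5*34/5 + 4) = sqrt(-34 + 4) = sqrt(-30) = I*sqrt(30)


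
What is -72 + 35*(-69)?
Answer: -2487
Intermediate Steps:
-72 + 35*(-69) = -72 - 2415 = -2487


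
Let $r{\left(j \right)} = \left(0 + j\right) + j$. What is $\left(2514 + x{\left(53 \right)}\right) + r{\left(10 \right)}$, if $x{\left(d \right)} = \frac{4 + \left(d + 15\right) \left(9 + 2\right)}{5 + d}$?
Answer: $\frac{73862}{29} \approx 2547.0$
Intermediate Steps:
$r{\left(j \right)} = 2 j$ ($r{\left(j \right)} = j + j = 2 j$)
$x{\left(d \right)} = \frac{169 + 11 d}{5 + d}$ ($x{\left(d \right)} = \frac{4 + \left(15 + d\right) 11}{5 + d} = \frac{4 + \left(165 + 11 d\right)}{5 + d} = \frac{169 + 11 d}{5 + d}$)
$\left(2514 + x{\left(53 \right)}\right) + r{\left(10 \right)} = \left(2514 + \frac{169 + 11 \cdot 53}{5 + 53}\right) + 2 \cdot 10 = \left(2514 + \frac{169 + 583}{58}\right) + 20 = \left(2514 + \frac{1}{58} \cdot 752\right) + 20 = \left(2514 + \frac{376}{29}\right) + 20 = \frac{73282}{29} + 20 = \frac{73862}{29}$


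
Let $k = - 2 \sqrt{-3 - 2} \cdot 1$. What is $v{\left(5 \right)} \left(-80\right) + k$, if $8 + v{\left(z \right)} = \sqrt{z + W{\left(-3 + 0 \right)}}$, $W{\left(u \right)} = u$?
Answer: $640 - 80 \sqrt{2} - 2 i \sqrt{5} \approx 526.86 - 4.4721 i$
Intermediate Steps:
$v{\left(z \right)} = -8 + \sqrt{-3 + z}$ ($v{\left(z \right)} = -8 + \sqrt{z + \left(-3 + 0\right)} = -8 + \sqrt{z - 3} = -8 + \sqrt{-3 + z}$)
$k = - 2 i \sqrt{5}$ ($k = - 2 \sqrt{-5} \cdot 1 = - 2 i \sqrt{5} \cdot 1 = - 2 i \sqrt{5} \approx - 4.4721 i$)
$v{\left(5 \right)} \left(-80\right) + k = \left(-8 + \sqrt{-3 + 5}\right) \left(-80\right) - 2 i \sqrt{5} = \left(-8 + \sqrt{2}\right) \left(-80\right) - 2 i \sqrt{5} = \left(640 - 80 \sqrt{2}\right) - 2 i \sqrt{5} = 640 - 80 \sqrt{2} - 2 i \sqrt{5}$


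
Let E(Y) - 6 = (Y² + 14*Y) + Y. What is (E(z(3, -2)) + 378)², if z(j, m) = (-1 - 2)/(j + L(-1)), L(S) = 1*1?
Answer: 35676729/256 ≈ 1.3936e+5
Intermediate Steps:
L(S) = 1
z(j, m) = -3/(1 + j) (z(j, m) = (-1 - 2)/(j + 1) = -3/(1 + j))
E(Y) = 6 + Y² + 15*Y (E(Y) = 6 + ((Y² + 14*Y) + Y) = 6 + (Y² + 15*Y) = 6 + Y² + 15*Y)
(E(z(3, -2)) + 378)² = ((6 + (-3/(1 + 3))² + 15*(-3/(1 + 3))) + 378)² = ((6 + (-3/4)² + 15*(-3/4)) + 378)² = ((6 + (-3*¼)² + 15*(-3*¼)) + 378)² = ((6 + (-¾)² + 15*(-¾)) + 378)² = ((6 + 9/16 - 45/4) + 378)² = (-75/16 + 378)² = (5973/16)² = 35676729/256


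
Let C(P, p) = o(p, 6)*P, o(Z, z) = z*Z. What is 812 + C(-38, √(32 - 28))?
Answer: 356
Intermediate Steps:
o(Z, z) = Z*z
C(P, p) = 6*P*p (C(P, p) = (p*6)*P = (6*p)*P = 6*P*p)
812 + C(-38, √(32 - 28)) = 812 + 6*(-38)*√(32 - 28) = 812 + 6*(-38)*√4 = 812 + 6*(-38)*2 = 812 - 456 = 356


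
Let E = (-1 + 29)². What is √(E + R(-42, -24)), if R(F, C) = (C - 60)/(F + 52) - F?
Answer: 2*√5110/5 ≈ 28.594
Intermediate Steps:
E = 784 (E = 28² = 784)
R(F, C) = -F + (-60 + C)/(52 + F) (R(F, C) = (-60 + C)/(52 + F) - F = -F + (-60 + C)/(52 + F))
√(E + R(-42, -24)) = √(784 + (-60 - 24 - 1*(-42)² - 52*(-42))/(52 - 42)) = √(784 + (-60 - 24 - 1*1764 + 2184)/10) = √(784 + (-60 - 24 - 1764 + 2184)/10) = √(784 + (⅒)*336) = √(784 + 168/5) = √(4088/5) = 2*√5110/5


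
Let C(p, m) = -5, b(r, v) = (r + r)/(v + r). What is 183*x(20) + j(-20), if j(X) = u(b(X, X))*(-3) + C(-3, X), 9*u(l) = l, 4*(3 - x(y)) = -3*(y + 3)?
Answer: 44405/12 ≈ 3700.4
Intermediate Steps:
x(y) = 21/4 + 3*y/4 (x(y) = 3 - (-3)*(y + 3)/4 = 3 - (-3)*(3 + y)/4 = 3 - (-9 - 3*y)/4 = 3 + (9/4 + 3*y/4) = 21/4 + 3*y/4)
b(r, v) = 2*r/(r + v) (b(r, v) = (2*r)/(r + v) = 2*r/(r + v))
u(l) = l/9
j(X) = -16/3 (j(X) = ((2*X/(X + X))/9)*(-3) - 5 = ((2*X/((2*X)))/9)*(-3) - 5 = ((2*X*(1/(2*X)))/9)*(-3) - 5 = ((⅑)*1)*(-3) - 5 = (⅑)*(-3) - 5 = -⅓ - 5 = -16/3)
183*x(20) + j(-20) = 183*(21/4 + (¾)*20) - 16/3 = 183*(21/4 + 15) - 16/3 = 183*(81/4) - 16/3 = 14823/4 - 16/3 = 44405/12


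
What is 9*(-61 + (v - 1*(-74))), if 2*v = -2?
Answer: 108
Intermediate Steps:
v = -1 (v = (½)*(-2) = -1)
9*(-61 + (v - 1*(-74))) = 9*(-61 + (-1 - 1*(-74))) = 9*(-61 + (-1 + 74)) = 9*(-61 + 73) = 9*12 = 108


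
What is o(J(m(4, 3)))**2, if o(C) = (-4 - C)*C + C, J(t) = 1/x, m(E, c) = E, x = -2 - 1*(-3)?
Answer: 16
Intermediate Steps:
x = 1 (x = -2 + 3 = 1)
J(t) = 1 (J(t) = 1/1 = 1)
o(C) = C + C*(-4 - C) (o(C) = C*(-4 - C) + C = C + C*(-4 - C))
o(J(m(4, 3)))**2 = (-1*1*(3 + 1))**2 = (-1*1*4)**2 = (-4)**2 = 16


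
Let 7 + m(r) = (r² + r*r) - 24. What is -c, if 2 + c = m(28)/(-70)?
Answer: 1677/70 ≈ 23.957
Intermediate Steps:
m(r) = -31 + 2*r² (m(r) = -7 + ((r² + r*r) - 24) = -7 + ((r² + r²) - 24) = -7 + (2*r² - 24) = -7 + (-24 + 2*r²) = -31 + 2*r²)
c = -1677/70 (c = -2 + (-31 + 2*28²)/(-70) = -2 + (-31 + 2*784)*(-1/70) = -2 + (-31 + 1568)*(-1/70) = -2 + 1537*(-1/70) = -2 - 1537/70 = -1677/70 ≈ -23.957)
-c = -1*(-1677/70) = 1677/70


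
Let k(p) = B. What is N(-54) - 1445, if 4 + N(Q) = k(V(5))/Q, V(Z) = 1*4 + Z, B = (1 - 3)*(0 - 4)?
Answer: -39127/27 ≈ -1449.1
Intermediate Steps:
B = 8 (B = -2*(-4) = 8)
V(Z) = 4 + Z
k(p) = 8
N(Q) = -4 + 8/Q
N(-54) - 1445 = (-4 + 8/(-54)) - 1445 = (-4 + 8*(-1/54)) - 1445 = (-4 - 4/27) - 1445 = -112/27 - 1445 = -39127/27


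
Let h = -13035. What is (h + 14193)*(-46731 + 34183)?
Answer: -14530584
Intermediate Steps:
(h + 14193)*(-46731 + 34183) = (-13035 + 14193)*(-46731 + 34183) = 1158*(-12548) = -14530584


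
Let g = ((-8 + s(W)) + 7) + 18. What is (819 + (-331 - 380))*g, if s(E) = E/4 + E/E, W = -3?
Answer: 1863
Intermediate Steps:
s(E) = 1 + E/4 (s(E) = E*(¼) + 1 = E/4 + 1 = 1 + E/4)
g = 69/4 (g = ((-8 + (1 + (¼)*(-3))) + 7) + 18 = ((-8 + (1 - ¾)) + 7) + 18 = ((-8 + ¼) + 7) + 18 = (-31/4 + 7) + 18 = -¾ + 18 = 69/4 ≈ 17.250)
(819 + (-331 - 380))*g = (819 + (-331 - 380))*(69/4) = (819 - 711)*(69/4) = 108*(69/4) = 1863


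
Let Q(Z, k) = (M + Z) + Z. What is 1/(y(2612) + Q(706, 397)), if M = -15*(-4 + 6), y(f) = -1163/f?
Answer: 2612/3608621 ≈ 0.00072382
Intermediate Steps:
M = -30 (M = -15*2 = -30)
Q(Z, k) = -30 + 2*Z (Q(Z, k) = (-30 + Z) + Z = -30 + 2*Z)
1/(y(2612) + Q(706, 397)) = 1/(-1163/2612 + (-30 + 2*706)) = 1/(-1163*1/2612 + (-30 + 1412)) = 1/(-1163/2612 + 1382) = 1/(3608621/2612) = 2612/3608621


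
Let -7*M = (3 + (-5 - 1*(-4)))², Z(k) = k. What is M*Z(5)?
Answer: -20/7 ≈ -2.8571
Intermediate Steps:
M = -4/7 (M = -(3 + (-5 - 1*(-4)))²/7 = -(3 + (-5 + 4))²/7 = -(3 - 1)²/7 = -⅐*2² = -⅐*4 = -4/7 ≈ -0.57143)
M*Z(5) = -4/7*5 = -20/7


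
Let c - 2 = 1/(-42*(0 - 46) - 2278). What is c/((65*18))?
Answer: 691/404820 ≈ 0.0017069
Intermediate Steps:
c = 691/346 (c = 2 + 1/(-42*(0 - 46) - 2278) = 2 + 1/(-42*(-46) - 2278) = 2 + 1/(1932 - 2278) = 2 + 1/(-346) = 2 - 1/346 = 691/346 ≈ 1.9971)
c/((65*18)) = 691/(346*((65*18))) = (691/346)/1170 = (691/346)*(1/1170) = 691/404820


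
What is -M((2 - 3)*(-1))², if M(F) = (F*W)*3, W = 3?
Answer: -81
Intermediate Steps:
M(F) = 9*F (M(F) = (F*3)*3 = (3*F)*3 = 9*F)
-M((2 - 3)*(-1))² = -(9*((2 - 3)*(-1)))² = -(9*(-1*(-1)))² = -(9*1)² = -1*9² = -1*81 = -81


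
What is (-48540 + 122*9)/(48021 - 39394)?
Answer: -47442/8627 ≈ -5.4992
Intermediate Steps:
(-48540 + 122*9)/(48021 - 39394) = (-48540 + 1098)/8627 = -47442*1/8627 = -47442/8627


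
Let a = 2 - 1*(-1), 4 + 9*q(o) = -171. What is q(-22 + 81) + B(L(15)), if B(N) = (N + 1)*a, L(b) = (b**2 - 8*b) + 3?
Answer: 2768/9 ≈ 307.56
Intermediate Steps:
q(o) = -175/9 (q(o) = -4/9 + (1/9)*(-171) = -4/9 - 19 = -175/9)
L(b) = 3 + b**2 - 8*b
a = 3 (a = 2 + 1 = 3)
B(N) = 3 + 3*N (B(N) = (N + 1)*3 = (1 + N)*3 = 3 + 3*N)
q(-22 + 81) + B(L(15)) = -175/9 + (3 + 3*(3 + 15**2 - 8*15)) = -175/9 + (3 + 3*(3 + 225 - 120)) = -175/9 + (3 + 3*108) = -175/9 + (3 + 324) = -175/9 + 327 = 2768/9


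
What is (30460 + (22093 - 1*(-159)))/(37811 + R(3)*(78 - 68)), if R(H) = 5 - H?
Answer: 52712/37831 ≈ 1.3934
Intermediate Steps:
(30460 + (22093 - 1*(-159)))/(37811 + R(3)*(78 - 68)) = (30460 + (22093 - 1*(-159)))/(37811 + (5 - 1*3)*(78 - 68)) = (30460 + (22093 + 159))/(37811 + (5 - 3)*10) = (30460 + 22252)/(37811 + 2*10) = 52712/(37811 + 20) = 52712/37831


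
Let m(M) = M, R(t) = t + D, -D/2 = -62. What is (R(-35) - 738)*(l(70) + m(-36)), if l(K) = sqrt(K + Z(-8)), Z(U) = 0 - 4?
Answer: 23364 - 649*sqrt(66) ≈ 18092.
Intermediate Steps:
D = 124 (D = -2*(-62) = 124)
Z(U) = -4
l(K) = sqrt(-4 + K) (l(K) = sqrt(K - 4) = sqrt(-4 + K))
R(t) = 124 + t (R(t) = t + 124 = 124 + t)
(R(-35) - 738)*(l(70) + m(-36)) = ((124 - 35) - 738)*(sqrt(-4 + 70) - 36) = (89 - 738)*(sqrt(66) - 36) = -649*(-36 + sqrt(66)) = 23364 - 649*sqrt(66)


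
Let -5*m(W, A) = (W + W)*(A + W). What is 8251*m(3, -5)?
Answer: 99012/5 ≈ 19802.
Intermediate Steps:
m(W, A) = -2*W*(A + W)/5 (m(W, A) = -(W + W)*(A + W)/5 = -2*W*(A + W)/5)
8251*m(3, -5) = 8251*(-⅖*3*(-5 + 3)) = 8251*(-⅖*3*(-2)) = 8251*(12/5) = 99012/5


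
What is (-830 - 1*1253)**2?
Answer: 4338889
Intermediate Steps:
(-830 - 1*1253)**2 = (-830 - 1253)**2 = (-2083)**2 = 4338889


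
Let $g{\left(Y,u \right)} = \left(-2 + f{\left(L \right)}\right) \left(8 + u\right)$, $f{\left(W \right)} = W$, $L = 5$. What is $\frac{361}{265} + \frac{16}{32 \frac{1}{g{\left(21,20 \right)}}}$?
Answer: $\frac{11491}{265} \approx 43.362$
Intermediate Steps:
$g{\left(Y,u \right)} = 24 + 3 u$ ($g{\left(Y,u \right)} = \left(-2 + 5\right) \left(8 + u\right) = 3 \left(8 + u\right) = 24 + 3 u$)
$\frac{361}{265} + \frac{16}{32 \frac{1}{g{\left(21,20 \right)}}} = \frac{361}{265} + \frac{16}{32 \frac{1}{24 + 3 \cdot 20}} = 361 \cdot \frac{1}{265} + \frac{16}{32 \frac{1}{24 + 60}} = \frac{361}{265} + \frac{16}{32 \cdot \frac{1}{84}} = \frac{361}{265} + \frac{16}{\frac{8}{21}} = \frac{361}{265} + 16 \cdot \frac{21}{8} = \frac{361}{265} + 42 = \frac{11491}{265}$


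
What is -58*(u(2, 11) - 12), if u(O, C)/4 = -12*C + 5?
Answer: 30160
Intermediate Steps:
u(O, C) = 20 - 48*C (u(O, C) = 4*(-12*C + 5) = 4*(5 - 12*C) = 20 - 48*C)
-58*(u(2, 11) - 12) = -58*((20 - 48*11) - 12) = -58*((20 - 528) - 12) = -58*(-508 - 12) = -58*(-520) = 30160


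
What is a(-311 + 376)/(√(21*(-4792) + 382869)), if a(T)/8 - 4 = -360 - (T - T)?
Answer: -2848*√282237/282237 ≈ -5.3608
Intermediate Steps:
a(T) = -2848 (a(T) = 32 + 8*(-360 - (T - T)) = 32 + 8*(-360 - 1*0) = 32 + 8*(-360 + 0) = 32 + 8*(-360) = 32 - 2880 = -2848)
a(-311 + 376)/(√(21*(-4792) + 382869)) = -2848/√(21*(-4792) + 382869) = -2848/√(-100632 + 382869) = -2848*√282237/282237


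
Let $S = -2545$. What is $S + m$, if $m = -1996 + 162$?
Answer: $-4379$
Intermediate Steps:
$m = -1834$
$S + m = -2545 - 1834 = -4379$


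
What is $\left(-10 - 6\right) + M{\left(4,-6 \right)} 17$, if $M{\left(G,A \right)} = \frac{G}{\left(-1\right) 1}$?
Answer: $-84$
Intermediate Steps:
$M{\left(G,A \right)} = - G$ ($M{\left(G,A \right)} = \frac{G}{-1} = G \left(-1\right) = - G$)
$\left(-10 - 6\right) + M{\left(4,-6 \right)} 17 = \left(-10 - 6\right) + \left(-1\right) 4 \cdot 17 = \left(-10 - 6\right) - 68 = -16 - 68 = -84$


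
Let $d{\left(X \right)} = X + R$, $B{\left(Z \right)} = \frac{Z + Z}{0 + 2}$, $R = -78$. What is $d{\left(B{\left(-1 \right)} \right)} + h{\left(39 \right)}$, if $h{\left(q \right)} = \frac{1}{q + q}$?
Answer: $- \frac{6161}{78} \approx -78.987$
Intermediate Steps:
$B{\left(Z \right)} = Z$ ($B{\left(Z \right)} = \frac{2 Z}{2} = 2 Z \frac{1}{2} = Z$)
$h{\left(q \right)} = \frac{1}{2 q}$
$d{\left(X \right)} = -78 + X$ ($d{\left(X \right)} = X - 78 = -78 + X$)
$d{\left(B{\left(-1 \right)} \right)} + h{\left(39 \right)} = \left(-78 - 1\right) + \frac{1}{2 \cdot 39} = -79 + \frac{1}{2} \cdot \frac{1}{39} = -79 + \frac{1}{78} = - \frac{6161}{78}$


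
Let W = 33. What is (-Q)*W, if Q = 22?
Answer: -726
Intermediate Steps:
(-Q)*W = -1*22*33 = -22*33 = -726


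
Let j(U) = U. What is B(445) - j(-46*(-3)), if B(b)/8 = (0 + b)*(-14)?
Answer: -49978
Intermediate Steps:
B(b) = -112*b (B(b) = 8*((0 + b)*(-14)) = 8*(b*(-14)) = 8*(-14*b) = -112*b)
B(445) - j(-46*(-3)) = -112*445 - (-46)*(-3) = -49840 - 1*138 = -49840 - 138 = -49978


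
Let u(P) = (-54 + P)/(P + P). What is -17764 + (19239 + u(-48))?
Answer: 23617/16 ≈ 1476.1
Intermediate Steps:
u(P) = (-54 + P)/(2*P) (u(P) = (-54 + P)/((2*P)) = (-54 + P)*(1/(2*P)) = (-54 + P)/(2*P))
-17764 + (19239 + u(-48)) = -17764 + (19239 + (½)*(-54 - 48)/(-48)) = -17764 + (19239 + (½)*(-1/48)*(-102)) = -17764 + (19239 + 17/16) = -17764 + 307841/16 = 23617/16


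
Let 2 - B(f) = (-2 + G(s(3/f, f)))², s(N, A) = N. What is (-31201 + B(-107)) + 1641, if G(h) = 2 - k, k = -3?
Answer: -29567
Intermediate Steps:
G(h) = 5 (G(h) = 2 - 1*(-3) = 2 + 3 = 5)
B(f) = -7 (B(f) = 2 - (-2 + 5)² = 2 - 1*3² = 2 - 1*9 = 2 - 9 = -7)
(-31201 + B(-107)) + 1641 = (-31201 - 7) + 1641 = -31208 + 1641 = -29567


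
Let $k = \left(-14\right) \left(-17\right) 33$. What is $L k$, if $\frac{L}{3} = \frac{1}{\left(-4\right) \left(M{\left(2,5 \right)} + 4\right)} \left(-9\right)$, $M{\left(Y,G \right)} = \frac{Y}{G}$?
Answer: $\frac{48195}{4} \approx 12049.0$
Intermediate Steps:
$k = 7854$ ($k = 238 \cdot 33 = 7854$)
$L = \frac{135}{88}$ ($L = 3 \frac{1}{\left(-4\right) \left(\frac{2}{5} + 4\right)} \left(-9\right) = 3 \frac{1}{\left(-4\right) \frac{22}{5}} \left(-9\right) = 3 \frac{1}{- \frac{88}{5}} \left(-9\right) = 3 \left(\left(- \frac{5}{88}\right) \left(-9\right)\right) = 3 \cdot \frac{45}{88} = \frac{135}{88} \approx 1.5341$)
$L k = \frac{135}{88} \cdot 7854 = \frac{48195}{4}$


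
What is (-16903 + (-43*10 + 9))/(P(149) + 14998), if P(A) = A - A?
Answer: -8662/7499 ≈ -1.1551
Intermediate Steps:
P(A) = 0
(-16903 + (-43*10 + 9))/(P(149) + 14998) = (-16903 + (-43*10 + 9))/(0 + 14998) = (-16903 + (-430 + 9))/14998 = (-16903 - 421)*(1/14998) = -17324*1/14998 = -8662/7499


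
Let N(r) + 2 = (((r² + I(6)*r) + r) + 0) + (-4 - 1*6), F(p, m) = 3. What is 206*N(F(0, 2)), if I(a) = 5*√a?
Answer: 3090*√6 ≈ 7568.9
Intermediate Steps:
N(r) = -12 + r + r² + 5*r*√6 (N(r) = -2 + ((((r² + (5*√6)*r) + r) + 0) + (-4 - 1*6)) = -2 + ((((r² + 5*r*√6) + r) + 0) + (-4 - 6)) = -2 + (((r + r² + 5*r*√6) + 0) - 10) = -2 + ((r + r² + 5*r*√6) - 10) = -2 + (-10 + r + r² + 5*r*√6) = -12 + r + r² + 5*r*√6)
206*N(F(0, 2)) = 206*(-12 + 3 + 3² + 5*3*√6) = 206*(-12 + 3 + 9 + 15*√6) = 206*(15*√6) = 3090*√6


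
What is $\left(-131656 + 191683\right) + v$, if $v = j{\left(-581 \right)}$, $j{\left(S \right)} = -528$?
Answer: $59499$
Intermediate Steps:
$v = -528$
$\left(-131656 + 191683\right) + v = \left(-131656 + 191683\right) - 528 = 60027 - 528 = 59499$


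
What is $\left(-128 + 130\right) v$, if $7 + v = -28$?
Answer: $-70$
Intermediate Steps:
$v = -35$ ($v = -7 - 28 = -35$)
$\left(-128 + 130\right) v = \left(-128 + 130\right) \left(-35\right) = 2 \left(-35\right) = -70$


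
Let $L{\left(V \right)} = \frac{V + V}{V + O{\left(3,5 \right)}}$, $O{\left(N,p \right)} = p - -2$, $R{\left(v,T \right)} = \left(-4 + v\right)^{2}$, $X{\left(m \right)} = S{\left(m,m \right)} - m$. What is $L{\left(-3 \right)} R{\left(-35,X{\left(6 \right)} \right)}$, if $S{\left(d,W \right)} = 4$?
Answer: $- \frac{4563}{2} \approx -2281.5$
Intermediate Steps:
$X{\left(m \right)} = 4 - m$
$O{\left(N,p \right)} = 2 + p$ ($O{\left(N,p \right)} = p + 2 = 2 + p$)
$L{\left(V \right)} = \frac{2 V}{7 + V}$ ($L{\left(V \right)} = \frac{V + V}{V + \left(2 + 5\right)} = \frac{2 V}{V + 7} = \frac{2 V}{7 + V}$)
$L{\left(-3 \right)} R{\left(-35,X{\left(6 \right)} \right)} = 2 \left(-3\right) \frac{1}{7 - 3} \left(-4 - 35\right)^{2} = 2 \left(-3\right) \frac{1}{4} \left(-39\right)^{2} = 2 \left(-3\right) \frac{1}{4} \cdot 1521 = \left(- \frac{3}{2}\right) 1521 = - \frac{4563}{2}$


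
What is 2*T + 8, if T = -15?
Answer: -22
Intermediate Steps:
2*T + 8 = 2*(-15) + 8 = -30 + 8 = -22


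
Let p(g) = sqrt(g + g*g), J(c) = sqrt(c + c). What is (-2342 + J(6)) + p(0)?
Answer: -2342 + 2*sqrt(3) ≈ -2338.5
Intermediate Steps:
J(c) = sqrt(2)*sqrt(c) (J(c) = sqrt(2*c) = sqrt(2)*sqrt(c))
p(g) = sqrt(g + g**2)
(-2342 + J(6)) + p(0) = (-2342 + sqrt(2)*sqrt(6)) + sqrt(0*(1 + 0)) = (-2342 + 2*sqrt(3)) + sqrt(0*1) = (-2342 + 2*sqrt(3)) + sqrt(0) = (-2342 + 2*sqrt(3)) + 0 = -2342 + 2*sqrt(3)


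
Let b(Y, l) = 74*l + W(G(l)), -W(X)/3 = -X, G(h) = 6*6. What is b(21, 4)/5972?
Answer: 101/1493 ≈ 0.067649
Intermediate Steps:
G(h) = 36
W(X) = 3*X (W(X) = -(-3)*X = 3*X)
b(Y, l) = 108 + 74*l (b(Y, l) = 74*l + 3*36 = 74*l + 108 = 108 + 74*l)
b(21, 4)/5972 = (108 + 74*4)/5972 = (108 + 296)*(1/5972) = 404*(1/5972) = 101/1493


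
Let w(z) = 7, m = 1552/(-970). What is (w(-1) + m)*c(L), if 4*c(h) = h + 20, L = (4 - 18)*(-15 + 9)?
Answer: 702/5 ≈ 140.40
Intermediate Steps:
m = -8/5 (m = 1552*(-1/970) = -8/5 ≈ -1.6000)
L = 84 (L = -14*(-6) = 84)
c(h) = 5 + h/4 (c(h) = (h + 20)/4 = (20 + h)/4 = 5 + h/4)
(w(-1) + m)*c(L) = (7 - 8/5)*(5 + (¼)*84) = 27*(5 + 21)/5 = (27/5)*26 = 702/5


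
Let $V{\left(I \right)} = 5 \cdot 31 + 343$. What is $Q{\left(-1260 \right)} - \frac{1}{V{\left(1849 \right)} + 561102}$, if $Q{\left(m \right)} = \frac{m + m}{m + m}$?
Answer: $\frac{561599}{561600} \approx 1.0$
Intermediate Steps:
$Q{\left(m \right)} = 1$ ($Q{\left(m \right)} = \frac{2 m}{2 m} = 2 m \frac{1}{2 m} = 1$)
$V{\left(I \right)} = 498$ ($V{\left(I \right)} = 155 + 343 = 498$)
$Q{\left(-1260 \right)} - \frac{1}{V{\left(1849 \right)} + 561102} = 1 - \frac{1}{498 + 561102} = 1 - \frac{1}{561600} = \frac{561599}{561600}$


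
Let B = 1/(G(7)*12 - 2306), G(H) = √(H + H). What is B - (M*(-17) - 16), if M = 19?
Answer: 900996437/2657810 - 3*√14/1328905 ≈ 339.00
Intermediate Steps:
G(H) = √2*√H (G(H) = √(2*H) = √2*√H)
B = 1/(-2306 + 12*√14) (B = 1/((√2*√7)*12 - 2306) = 1/(√14*12 - 2306) = 1/(12*√14 - 2306) = 1/(-2306 + 12*√14) ≈ -0.00044226)
B - (M*(-17) - 16) = (-1153/2657810 - 3*√14/1328905) - (19*(-17) - 16) = (-1153/2657810 - 3*√14/1328905) - (-323 - 16) = (-1153/2657810 - 3*√14/1328905) - 1*(-339) = (-1153/2657810 - 3*√14/1328905) + 339 = 900996437/2657810 - 3*√14/1328905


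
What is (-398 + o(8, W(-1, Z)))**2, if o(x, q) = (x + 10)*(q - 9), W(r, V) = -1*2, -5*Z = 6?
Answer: 355216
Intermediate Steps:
Z = -6/5 (Z = -1/5*6 = -6/5 ≈ -1.2000)
W(r, V) = -2
o(x, q) = (-9 + q)*(10 + x) (o(x, q) = (10 + x)*(-9 + q) = (-9 + q)*(10 + x))
(-398 + o(8, W(-1, Z)))**2 = (-398 + (-90 - 9*8 + 10*(-2) - 2*8))**2 = (-398 + (-90 - 72 - 20 - 16))**2 = (-398 - 198)**2 = (-596)**2 = 355216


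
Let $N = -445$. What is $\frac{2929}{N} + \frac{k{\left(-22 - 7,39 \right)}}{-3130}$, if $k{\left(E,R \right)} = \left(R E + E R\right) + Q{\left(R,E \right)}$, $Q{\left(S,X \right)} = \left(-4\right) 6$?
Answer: $- \frac{163010}{27857} \approx -5.8517$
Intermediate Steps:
$Q{\left(S,X \right)} = -24$
$k{\left(E,R \right)} = -24 + 2 E R$ ($k{\left(E,R \right)} = \left(R E + E R\right) - 24 = \left(E R + E R\right) - 24 = 2 E R - 24 = -24 + 2 E R$)
$\frac{2929}{N} + \frac{k{\left(-22 - 7,39 \right)}}{-3130} = \frac{2929}{-445} + \frac{-24 + 2 \left(-22 - 7\right) 39}{-3130} = 2929 \left(- \frac{1}{445}\right) + \left(-24 + 2 \left(-22 - 7\right) 39\right) \left(- \frac{1}{3130}\right) = - \frac{2929}{445} + \left(-24 + 2 \left(-29\right) 39\right) \left(- \frac{1}{3130}\right) = - \frac{2929}{445} + \left(-24 - 2262\right) \left(- \frac{1}{3130}\right) = - \frac{2929}{445} - - \frac{1143}{1565} = - \frac{2929}{445} + \frac{1143}{1565} = - \frac{163010}{27857}$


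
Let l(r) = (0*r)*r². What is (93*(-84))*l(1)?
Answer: 0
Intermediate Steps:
l(r) = 0 (l(r) = 0*r² = 0)
(93*(-84))*l(1) = (93*(-84))*0 = -7812*0 = 0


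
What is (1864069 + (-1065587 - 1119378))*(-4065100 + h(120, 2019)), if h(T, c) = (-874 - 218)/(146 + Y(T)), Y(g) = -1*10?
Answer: 22176107405504/17 ≈ 1.3045e+12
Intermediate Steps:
Y(g) = -10
h(T, c) = -273/34 (h(T, c) = (-874 - 218)/(146 - 10) = -1092/136 = -1092*1/136 = -273/34)
(1864069 + (-1065587 - 1119378))*(-4065100 + h(120, 2019)) = (1864069 + (-1065587 - 1119378))*(-4065100 - 273/34) = (1864069 - 2184965)*(-138213673/34) = -320896*(-138213673/34) = 22176107405504/17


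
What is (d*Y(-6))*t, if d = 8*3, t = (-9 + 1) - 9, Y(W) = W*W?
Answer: -14688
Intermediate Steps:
Y(W) = W**2
t = -17 (t = -8 - 9 = -17)
d = 24
(d*Y(-6))*t = (24*(-6)**2)*(-17) = (24*36)*(-17) = 864*(-17) = -14688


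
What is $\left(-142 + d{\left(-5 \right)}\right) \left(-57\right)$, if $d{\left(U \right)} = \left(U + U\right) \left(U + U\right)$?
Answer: $2394$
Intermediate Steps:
$d{\left(U \right)} = 4 U^{2}$ ($d{\left(U \right)} = 2 U 2 U = 4 U^{2}$)
$\left(-142 + d{\left(-5 \right)}\right) \left(-57\right) = \left(-142 + 4 \left(-5\right)^{2}\right) \left(-57\right) = \left(-142 + 4 \cdot 25\right) \left(-57\right) = \left(-142 + 100\right) \left(-57\right) = \left(-42\right) \left(-57\right) = 2394$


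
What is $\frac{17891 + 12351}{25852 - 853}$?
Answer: $\frac{30242}{24999} \approx 1.2097$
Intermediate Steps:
$\frac{17891 + 12351}{25852 - 853} = \frac{30242}{24999}$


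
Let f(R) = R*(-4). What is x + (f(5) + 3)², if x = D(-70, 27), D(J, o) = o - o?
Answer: 289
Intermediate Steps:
D(J, o) = 0
f(R) = -4*R
x = 0
x + (f(5) + 3)² = 0 + (-4*5 + 3)² = 0 + (-20 + 3)² = 0 + (-17)² = 0 + 289 = 289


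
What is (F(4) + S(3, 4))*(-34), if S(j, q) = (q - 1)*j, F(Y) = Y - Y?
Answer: -306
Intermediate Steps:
F(Y) = 0
S(j, q) = j*(-1 + q) (S(j, q) = (-1 + q)*j = j*(-1 + q))
(F(4) + S(3, 4))*(-34) = (0 + 3*(-1 + 4))*(-34) = (0 + 3*3)*(-34) = (0 + 9)*(-34) = 9*(-34) = -306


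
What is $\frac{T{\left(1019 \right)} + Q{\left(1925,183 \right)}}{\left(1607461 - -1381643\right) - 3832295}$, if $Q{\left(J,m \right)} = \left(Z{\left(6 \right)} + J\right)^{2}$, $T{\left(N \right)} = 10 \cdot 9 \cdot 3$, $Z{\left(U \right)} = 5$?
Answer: $- \frac{3725170}{843191} \approx -4.4179$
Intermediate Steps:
$T{\left(N \right)} = 270$ ($T{\left(N \right)} = 90 \cdot 3 = 270$)
$Q{\left(J,m \right)} = \left(5 + J\right)^{2}$
$\frac{T{\left(1019 \right)} + Q{\left(1925,183 \right)}}{\left(1607461 - -1381643\right) - 3832295} = \frac{270 + \left(5 + 1925\right)^{2}}{\left(1607461 - -1381643\right) - 3832295} = \frac{270 + 1930^{2}}{\left(1607461 + 1381643\right) - 3832295} = \frac{270 + 3724900}{2989104 - 3832295} = \frac{3725170}{-843191} = 3725170 \left(- \frac{1}{843191}\right) = - \frac{3725170}{843191}$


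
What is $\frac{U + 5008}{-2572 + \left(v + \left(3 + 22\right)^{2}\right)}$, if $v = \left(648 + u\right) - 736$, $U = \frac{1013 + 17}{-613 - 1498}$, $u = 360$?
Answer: $- \frac{157774}{52775} \approx -2.9896$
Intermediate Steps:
$U = - \frac{1030}{2111}$ ($U = \frac{1030}{-2111} = 1030 \left(- \frac{1}{2111}\right) = - \frac{1030}{2111} \approx -0.48792$)
$v = 272$ ($v = \left(648 + 360\right) - 736 = 1008 - 736 = 272$)
$\frac{U + 5008}{-2572 + \left(v + \left(3 + 22\right)^{2}\right)} = \frac{- \frac{1030}{2111} + 5008}{-2572 + \left(272 + \left(3 + 22\right)^{2}\right)} = \frac{10570858}{2111 \left(-2572 + \left(272 + 25^{2}\right)\right)} = \frac{10570858}{2111 \left(-2572 + \left(272 + 625\right)\right)} = \frac{10570858}{2111 \left(-2572 + 897\right)} = \frac{10570858}{2111 \left(-1675\right)} = \frac{10570858}{2111} \left(- \frac{1}{1675}\right) = - \frac{157774}{52775}$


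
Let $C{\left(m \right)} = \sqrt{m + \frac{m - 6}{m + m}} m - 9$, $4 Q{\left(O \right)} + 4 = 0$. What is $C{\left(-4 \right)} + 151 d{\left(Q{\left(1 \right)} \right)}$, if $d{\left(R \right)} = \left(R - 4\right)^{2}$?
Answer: $3766 - 2 i \sqrt{11} \approx 3766.0 - 6.6332 i$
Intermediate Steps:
$Q{\left(O \right)} = -1$ ($Q{\left(O \right)} = -1 + \frac{1}{4} \cdot 0 = -1 + 0 = -1$)
$d{\left(R \right)} = \left(-4 + R\right)^{2}$
$C{\left(m \right)} = -9 + m \sqrt{m + \frac{-6 + m}{2 m}}$ ($C{\left(m \right)} = \sqrt{m + \frac{-6 + m}{2 m}} m - 9 = m \sqrt{m + \frac{-6 + m}{2 m}} - 9 = -9 + m \sqrt{m + \frac{-6 + m}{2 m}}$)
$C{\left(-4 \right)} + 151 d{\left(Q{\left(1 \right)} \right)} = \left(-9 + \frac{1}{2} \left(-4\right) \sqrt{2 - \frac{12}{-4} + 4 \left(-4\right)}\right) + 151 \left(-4 - 1\right)^{2} = \left(-9 + \frac{1}{2} \left(-4\right) \sqrt{2 - -3 - 16}\right) + 151 \left(-5\right)^{2} = \left(-9 + \frac{1}{2} \left(-4\right) \sqrt{2 + 3 - 16}\right) + 151 \cdot 25 = \left(-9 + \frac{1}{2} \left(-4\right) \sqrt{-11}\right) + 3775 = \left(-9 + \frac{1}{2} \left(-4\right) i \sqrt{11}\right) + 3775 = \left(-9 - 2 i \sqrt{11}\right) + 3775 = 3766 - 2 i \sqrt{11}$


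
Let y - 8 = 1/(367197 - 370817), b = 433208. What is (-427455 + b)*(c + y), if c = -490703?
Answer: -10219145378453/3620 ≈ -2.8230e+9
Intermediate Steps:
y = 28959/3620 (y = 8 + 1/(367197 - 370817) = 8 + 1/(-3620) = 8 - 1/3620 = 28959/3620 ≈ 7.9997)
(-427455 + b)*(c + y) = (-427455 + 433208)*(-490703 + 28959/3620) = 5753*(-1776315901/3620) = -10219145378453/3620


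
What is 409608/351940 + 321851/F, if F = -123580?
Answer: -626528843/434927452 ≈ -1.4405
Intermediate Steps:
409608/351940 + 321851/F = 409608/351940 + 321851/(-123580) = 409608*(1/351940) + 321851*(-1/123580) = 102402/87985 - 321851/123580 = -626528843/434927452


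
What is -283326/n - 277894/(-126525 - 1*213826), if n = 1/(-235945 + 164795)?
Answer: 6861014950637794/340351 ≈ 2.0159e+10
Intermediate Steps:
n = -1/71150 (n = 1/(-71150) = -1/71150 ≈ -1.4055e-5)
-283326/n - 277894/(-126525 - 1*213826) = -283326/(-1/71150) - 277894/(-126525 - 1*213826) = -283326*(-71150) - 277894/(-126525 - 213826) = 20158644900 - 277894/(-340351) = 20158644900 - 277894*(-1/340351) = 20158644900 + 277894/340351 = 6861014950637794/340351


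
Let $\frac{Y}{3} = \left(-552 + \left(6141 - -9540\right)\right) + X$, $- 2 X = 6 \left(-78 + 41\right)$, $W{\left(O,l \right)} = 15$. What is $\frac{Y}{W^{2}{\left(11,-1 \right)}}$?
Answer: $\frac{1016}{5} \approx 203.2$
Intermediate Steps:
$X = 111$ ($X = - \frac{6 \left(-78 + 41\right)}{2} = - \frac{6 \left(-37\right)}{2} = \left(- \frac{1}{2}\right) \left(-222\right) = 111$)
$Y = 45720$ ($Y = 3 \left(\left(-552 + \left(6141 - -9540\right)\right) + 111\right) = 3 \left(\left(-552 + \left(6141 + 9540\right)\right) + 111\right) = 3 \left(\left(-552 + 15681\right) + 111\right) = 3 \left(15129 + 111\right) = 3 \cdot 15240 = 45720$)
$\frac{Y}{W^{2}{\left(11,-1 \right)}} = \frac{45720}{15^{2}} = \frac{45720}{225} = 45720 \cdot \frac{1}{225} = \frac{1016}{5}$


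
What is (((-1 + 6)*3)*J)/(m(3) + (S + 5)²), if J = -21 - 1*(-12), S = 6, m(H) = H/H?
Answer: -135/122 ≈ -1.1066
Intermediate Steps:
m(H) = 1
J = -9 (J = -21 + 12 = -9)
(((-1 + 6)*3)*J)/(m(3) + (S + 5)²) = (((-1 + 6)*3)*(-9))/(1 + (6 + 5)²) = ((5*3)*(-9))/(1 + 11²) = (15*(-9))/(1 + 121) = -135/122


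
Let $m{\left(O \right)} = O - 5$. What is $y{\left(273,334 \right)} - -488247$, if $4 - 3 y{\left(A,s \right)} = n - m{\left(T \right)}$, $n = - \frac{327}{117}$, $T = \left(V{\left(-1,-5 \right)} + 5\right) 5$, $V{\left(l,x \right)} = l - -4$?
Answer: $\frac{57126529}{117} \approx 4.8826 \cdot 10^{5}$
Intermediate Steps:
$V{\left(l,x \right)} = 4 + l$ ($V{\left(l,x \right)} = l + 4 = 4 + l$)
$T = 40$ ($T = \left(\left(4 - 1\right) + 5\right) 5 = \left(3 + 5\right) 5 = 8 \cdot 5 = 40$)
$m{\left(O \right)} = -5 + O$
$n = - \frac{109}{39}$ ($n = \left(-327\right) \frac{1}{117} = - \frac{109}{39} \approx -2.7949$)
$y{\left(A,s \right)} = \frac{1630}{117}$ ($y{\left(A,s \right)} = \frac{4}{3} - \frac{- \frac{109}{39} - \left(-5 + 40\right)}{3} = \frac{4}{3} - \frac{- \frac{109}{39} - 35}{3} = \frac{4}{3} - - \frac{1474}{117} = \frac{4}{3} + \frac{1474}{117} = \frac{1630}{117}$)
$y{\left(273,334 \right)} - -488247 = \frac{1630}{117} - -488247 = \frac{1630}{117} + 488247 = \frac{57126529}{117}$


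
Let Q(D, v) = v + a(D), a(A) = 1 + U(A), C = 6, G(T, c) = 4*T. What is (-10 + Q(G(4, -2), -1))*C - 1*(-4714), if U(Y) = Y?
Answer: 4750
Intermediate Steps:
a(A) = 1 + A
Q(D, v) = 1 + D + v (Q(D, v) = v + (1 + D) = 1 + D + v)
(-10 + Q(G(4, -2), -1))*C - 1*(-4714) = (-10 + (1 + 4*4 - 1))*6 - 1*(-4714) = (-10 + (1 + 16 - 1))*6 + 4714 = (-10 + 16)*6 + 4714 = 6*6 + 4714 = 36 + 4714 = 4750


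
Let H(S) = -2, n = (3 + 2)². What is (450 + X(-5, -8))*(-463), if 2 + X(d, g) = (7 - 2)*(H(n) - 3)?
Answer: -195849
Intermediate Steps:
n = 25 (n = 5² = 25)
X(d, g) = -27 (X(d, g) = -2 + (7 - 2)*(-2 - 3) = -2 + 5*(-5) = -2 - 25 = -27)
(450 + X(-5, -8))*(-463) = (450 - 27)*(-463) = 423*(-463) = -195849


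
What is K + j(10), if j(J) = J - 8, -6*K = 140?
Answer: -64/3 ≈ -21.333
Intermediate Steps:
K = -70/3 (K = -⅙*140 = -70/3 ≈ -23.333)
j(J) = -8 + J
K + j(10) = -70/3 + (-8 + 10) = -70/3 + 2 = -64/3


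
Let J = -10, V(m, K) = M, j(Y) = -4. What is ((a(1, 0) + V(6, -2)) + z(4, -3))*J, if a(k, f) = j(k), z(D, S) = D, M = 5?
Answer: -50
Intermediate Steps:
V(m, K) = 5
a(k, f) = -4
((a(1, 0) + V(6, -2)) + z(4, -3))*J = ((-4 + 5) + 4)*(-10) = (1 + 4)*(-10) = 5*(-10) = -50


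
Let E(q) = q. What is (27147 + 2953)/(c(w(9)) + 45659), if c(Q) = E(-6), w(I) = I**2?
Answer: 30100/45653 ≈ 0.65932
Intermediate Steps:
c(Q) = -6
(27147 + 2953)/(c(w(9)) + 45659) = (27147 + 2953)/(-6 + 45659) = 30100/45653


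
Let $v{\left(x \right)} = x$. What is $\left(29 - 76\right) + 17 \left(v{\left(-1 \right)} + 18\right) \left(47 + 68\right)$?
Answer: $33188$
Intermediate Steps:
$\left(29 - 76\right) + 17 \left(v{\left(-1 \right)} + 18\right) \left(47 + 68\right) = \left(29 - 76\right) + 17 \left(-1 + 18\right) \left(47 + 68\right) = -47 + 17 \cdot 17 \cdot 115 = -47 + 17 \cdot 1955 = -47 + 33235 = 33188$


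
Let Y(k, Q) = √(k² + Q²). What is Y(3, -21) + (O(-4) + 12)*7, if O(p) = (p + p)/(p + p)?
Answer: 91 + 15*√2 ≈ 112.21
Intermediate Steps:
O(p) = 1 (O(p) = (2*p)/((2*p)) = (2*p)*(1/(2*p)) = 1)
Y(k, Q) = √(Q² + k²)
Y(3, -21) + (O(-4) + 12)*7 = √((-21)² + 3²) + (1 + 12)*7 = √(441 + 9) + 13*7 = √450 + 91 = 15*√2 + 91 = 91 + 15*√2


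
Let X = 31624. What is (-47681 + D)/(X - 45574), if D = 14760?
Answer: 32921/13950 ≈ 2.3599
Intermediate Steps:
(-47681 + D)/(X - 45574) = (-47681 + 14760)/(31624 - 45574) = -32921/(-13950) = -32921*(-1/13950) = 32921/13950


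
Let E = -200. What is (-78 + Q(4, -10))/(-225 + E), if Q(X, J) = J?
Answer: 88/425 ≈ 0.20706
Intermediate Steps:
(-78 + Q(4, -10))/(-225 + E) = (-78 - 10)/(-225 - 200) = -88/(-425) = -88*(-1/425) = 88/425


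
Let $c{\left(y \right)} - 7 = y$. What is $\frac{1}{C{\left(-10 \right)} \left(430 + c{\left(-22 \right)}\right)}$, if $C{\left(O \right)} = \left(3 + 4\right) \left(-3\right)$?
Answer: $- \frac{1}{8715} \approx -0.00011474$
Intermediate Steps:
$C{\left(O \right)} = -21$ ($C{\left(O \right)} = 7 \left(-3\right) = -21$)
$c{\left(y \right)} = 7 + y$
$\frac{1}{C{\left(-10 \right)} \left(430 + c{\left(-22 \right)}\right)} = \frac{1}{\left(-21\right) \left(430 + \left(7 - 22\right)\right)} = \frac{1}{\left(-21\right) \left(430 - 15\right)} = \frac{1}{\left(-21\right) 415} = \frac{1}{-8715} = - \frac{1}{8715}$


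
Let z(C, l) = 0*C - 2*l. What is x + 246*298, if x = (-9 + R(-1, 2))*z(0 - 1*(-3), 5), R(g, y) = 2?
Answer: 73378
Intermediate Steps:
z(C, l) = -2*l (z(C, l) = 0 - 2*l = -2*l)
x = 70 (x = (-9 + 2)*(-2*5) = -7*(-10) = 70)
x + 246*298 = 70 + 246*298 = 70 + 73308 = 73378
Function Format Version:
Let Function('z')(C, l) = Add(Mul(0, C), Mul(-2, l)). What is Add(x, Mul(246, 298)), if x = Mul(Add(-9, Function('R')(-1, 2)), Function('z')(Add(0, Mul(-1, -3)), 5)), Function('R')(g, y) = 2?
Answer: 73378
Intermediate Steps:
Function('z')(C, l) = Mul(-2, l) (Function('z')(C, l) = Add(0, Mul(-2, l)) = Mul(-2, l))
x = 70 (x = Mul(Add(-9, 2), Mul(-2, 5)) = Mul(-7, -10) = 70)
Add(x, Mul(246, 298)) = Add(70, Mul(246, 298)) = Add(70, 73308) = 73378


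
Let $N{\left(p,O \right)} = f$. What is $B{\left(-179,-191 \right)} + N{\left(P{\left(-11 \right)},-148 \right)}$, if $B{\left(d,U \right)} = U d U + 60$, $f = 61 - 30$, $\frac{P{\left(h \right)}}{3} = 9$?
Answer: $-6530008$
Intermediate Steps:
$P{\left(h \right)} = 27$ ($P{\left(h \right)} = 3 \cdot 9 = 27$)
$f = 31$ ($f = 61 - 30 = 31$)
$B{\left(d,U \right)} = 60 + d U^{2}$ ($B{\left(d,U \right)} = d U^{2} + 60 = 60 + d U^{2}$)
$N{\left(p,O \right)} = 31$
$B{\left(-179,-191 \right)} + N{\left(P{\left(-11 \right)},-148 \right)} = \left(60 - 179 \left(-191\right)^{2}\right) + 31 = \left(60 - 6530099\right) + 31 = -6530039 + 31 = -6530008$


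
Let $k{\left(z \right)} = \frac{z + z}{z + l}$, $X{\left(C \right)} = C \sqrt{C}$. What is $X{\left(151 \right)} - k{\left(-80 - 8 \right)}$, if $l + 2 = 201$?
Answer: $\frac{176}{111} + 151 \sqrt{151} \approx 1857.1$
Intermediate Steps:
$l = 199$ ($l = -2 + 201 = 199$)
$X{\left(C \right)} = C^{\frac{3}{2}}$
$k{\left(z \right)} = \frac{2 z}{199 + z}$ ($k{\left(z \right)} = \frac{z + z}{z + 199} = \frac{2 z}{199 + z}$)
$X{\left(151 \right)} - k{\left(-80 - 8 \right)} = 151^{\frac{3}{2}} - \frac{2 \left(-80 - 8\right)}{199 - 88} = 151 \sqrt{151} - 2 \left(-88\right) \frac{1}{199 - 88} = 151 \sqrt{151} - 2 \left(-88\right) \frac{1}{111} = 151 \sqrt{151} - - \frac{176}{111} = 151 \sqrt{151} + \frac{176}{111} = \frac{176}{111} + 151 \sqrt{151}$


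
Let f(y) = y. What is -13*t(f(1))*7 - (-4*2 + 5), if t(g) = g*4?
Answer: -361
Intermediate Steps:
t(g) = 4*g
-13*t(f(1))*7 - (-4*2 + 5) = -13*4*1*7 - (-4*2 + 5) = -52*7 - (-8 + 5) = -13*28 - 1*(-3) = -364 + 3 = -361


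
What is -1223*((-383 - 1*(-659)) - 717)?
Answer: 539343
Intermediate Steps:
-1223*((-383 - 1*(-659)) - 717) = -1223*((-383 + 659) - 717) = -1223*(276 - 717) = -1223*(-441) = 539343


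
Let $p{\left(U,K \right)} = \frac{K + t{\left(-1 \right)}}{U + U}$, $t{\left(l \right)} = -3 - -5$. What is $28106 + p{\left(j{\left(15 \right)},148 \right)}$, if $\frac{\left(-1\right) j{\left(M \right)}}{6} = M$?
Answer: $\frac{168631}{6} \approx 28105.0$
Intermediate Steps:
$t{\left(l \right)} = 2$ ($t{\left(l \right)} = -3 + 5 = 2$)
$j{\left(M \right)} = - 6 M$
$p{\left(U,K \right)} = \frac{2 + K}{2 U}$ ($p{\left(U,K \right)} = \frac{K + 2}{U + U} = \frac{2 + K}{2 U}$)
$28106 + p{\left(j{\left(15 \right)},148 \right)} = 28106 + \frac{2 + 148}{2 \left(\left(-6\right) 15\right)} = 28106 + \frac{1}{2} \frac{1}{-90} \cdot 150 = 28106 + \frac{1}{2} \left(- \frac{1}{90}\right) 150 = 28106 - \frac{5}{6} = \frac{168631}{6}$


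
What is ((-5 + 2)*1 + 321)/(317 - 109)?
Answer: 159/104 ≈ 1.5288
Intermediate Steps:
((-5 + 2)*1 + 321)/(317 - 109) = (-3*1 + 321)/208 = (-3 + 321)*(1/208) = 318*(1/208) = 159/104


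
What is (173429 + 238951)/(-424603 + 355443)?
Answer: -20619/3458 ≈ -5.9627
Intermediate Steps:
(173429 + 238951)/(-424603 + 355443) = 412380/(-69160) = 412380*(-1/69160) = -20619/3458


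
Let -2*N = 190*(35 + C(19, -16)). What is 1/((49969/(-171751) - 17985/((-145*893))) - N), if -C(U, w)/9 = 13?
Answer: -4447835647/34649315948976 ≈ -0.00012837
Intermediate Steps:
C(U, w) = -117 (C(U, w) = -9*13 = -117)
N = 7790 (N = -95*(35 - 117) = -95*(-82) = -½*(-15580) = 7790)
1/((49969/(-171751) - 17985/((-145*893))) - N) = 1/((49969/(-171751) - 17985/((-145*893))) - 1*7790) = 1/((49969*(-1/171751) - 17985/(-129485)) - 7790) = 1/((-49969/171751 - 17985*(-1/129485)) - 7790) = 1/((-49969/171751 + 3597/25897) - 7790) = 1/(-676258846/4447835647 - 7790) = 1/(-34649315948976/4447835647) = -4447835647/34649315948976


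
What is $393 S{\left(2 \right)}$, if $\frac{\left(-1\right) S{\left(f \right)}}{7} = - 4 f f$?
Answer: $44016$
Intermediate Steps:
$S{\left(f \right)} = 28 f^{2}$ ($S{\left(f \right)} = - 7 - 4 f f = - 7 \left(- 4 f^{2}\right) = 28 f^{2}$)
$393 S{\left(2 \right)} = 393 \cdot 28 \cdot 2^{2} = 393 \cdot 28 \cdot 4 = 393 \cdot 112 = 44016$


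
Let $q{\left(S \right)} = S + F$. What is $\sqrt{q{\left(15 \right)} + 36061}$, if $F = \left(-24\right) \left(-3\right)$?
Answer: $2 \sqrt{9037} \approx 190.13$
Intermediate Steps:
$F = 72$
$q{\left(S \right)} = 72 + S$ ($q{\left(S \right)} = S + 72 = 72 + S$)
$\sqrt{q{\left(15 \right)} + 36061} = \sqrt{\left(72 + 15\right) + 36061} = \sqrt{87 + 36061} = \sqrt{36148} = 2 \sqrt{9037}$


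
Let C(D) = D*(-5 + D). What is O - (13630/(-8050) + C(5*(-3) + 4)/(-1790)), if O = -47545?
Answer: -1370147726/28819 ≈ -47543.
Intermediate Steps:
O - (13630/(-8050) + C(5*(-3) + 4)/(-1790)) = -47545 - (13630/(-8050) + ((5*(-3) + 4)*(-5 + (5*(-3) + 4)))/(-1790)) = -47545 - (13630*(-1/8050) + ((-15 + 4)*(-5 + (-15 + 4)))*(-1/1790)) = -47545 - (-1363/805 - 11*(-5 - 11)*(-1/1790)) = -47545 - (-1363/805 - 11*(-16)*(-1/1790)) = -47545 - (-1363/805 + 176*(-1/1790)) = -47545 - (-1363/805 - 88/895) = -47545 - 1*(-51629/28819) = -47545 + 51629/28819 = -1370147726/28819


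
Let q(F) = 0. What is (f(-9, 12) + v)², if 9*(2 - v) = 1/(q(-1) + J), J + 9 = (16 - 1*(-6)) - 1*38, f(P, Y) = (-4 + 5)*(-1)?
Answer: 51076/50625 ≈ 1.0089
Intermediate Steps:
f(P, Y) = -1 (f(P, Y) = 1*(-1) = -1)
J = -25 (J = -9 + ((16 - 1*(-6)) - 1*38) = -9 + ((16 + 6) - 38) = -9 + (22 - 38) = -9 - 16 = -25)
v = 451/225 (v = 2 - 1/(9*(0 - 25)) = 2 - ⅑/(-25) = 2 - ⅑*(-1/25) = 2 + 1/225 = 451/225 ≈ 2.0044)
(f(-9, 12) + v)² = (-1 + 451/225)² = (226/225)² = 51076/50625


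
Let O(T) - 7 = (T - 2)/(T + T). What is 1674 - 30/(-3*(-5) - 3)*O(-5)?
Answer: 6619/4 ≈ 1654.8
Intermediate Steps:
O(T) = 7 + (-2 + T)/(2*T) (O(T) = 7 + (T - 2)/(T + T) = 7 + (-2 + T)/((2*T)) = 7 + (-2 + T)*(1/(2*T)) = 7 + (-2 + T)/(2*T))
1674 - 30/(-3*(-5) - 3)*O(-5) = 1674 - 30/(-3*(-5) - 3)*(15/2 - 1/(-5)) = 1674 - 30/(15 - 3)*(15/2 - 1*(-1/5)) = 1674 - 30/12*(15/2 + 1/5) = 1674 - 30*(1/12)*77/10 = 1674 - 5*77/(2*10) = 1674 - 1*77/4 = 1674 - 77/4 = 6619/4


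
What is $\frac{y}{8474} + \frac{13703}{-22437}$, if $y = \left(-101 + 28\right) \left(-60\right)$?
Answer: $- \frac{8922581}{95065569} \approx -0.093857$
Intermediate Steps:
$y = 4380$ ($y = \left(-73\right) \left(-60\right) = 4380$)
$\frac{y}{8474} + \frac{13703}{-22437} = \frac{4380}{8474} + \frac{13703}{-22437} = 4380 \cdot \frac{1}{8474} + 13703 \left(- \frac{1}{22437}\right) = \frac{2190}{4237} - \frac{13703}{22437} = - \frac{8922581}{95065569}$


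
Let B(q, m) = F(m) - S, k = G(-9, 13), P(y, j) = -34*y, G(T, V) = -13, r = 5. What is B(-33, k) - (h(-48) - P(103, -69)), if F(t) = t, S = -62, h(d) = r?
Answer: -3458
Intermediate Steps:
h(d) = 5
k = -13
B(q, m) = 62 + m (B(q, m) = m - 1*(-62) = m + 62 = 62 + m)
B(-33, k) - (h(-48) - P(103, -69)) = (62 - 13) - (5 - (-34)*103) = 49 - (5 - 1*(-3502)) = 49 - (5 + 3502) = 49 - 1*3507 = 49 - 3507 = -3458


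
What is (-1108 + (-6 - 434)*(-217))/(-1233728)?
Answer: -23593/308432 ≈ -0.076493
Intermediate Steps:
(-1108 + (-6 - 434)*(-217))/(-1233728) = (-1108 - 440*(-217))*(-1/1233728) = (-1108 + 95480)*(-1/1233728) = 94372*(-1/1233728) = -23593/308432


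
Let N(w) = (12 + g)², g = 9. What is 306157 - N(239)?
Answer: 305716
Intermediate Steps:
N(w) = 441 (N(w) = (12 + 9)² = 21² = 441)
306157 - N(239) = 306157 - 1*441 = 306157 - 441 = 305716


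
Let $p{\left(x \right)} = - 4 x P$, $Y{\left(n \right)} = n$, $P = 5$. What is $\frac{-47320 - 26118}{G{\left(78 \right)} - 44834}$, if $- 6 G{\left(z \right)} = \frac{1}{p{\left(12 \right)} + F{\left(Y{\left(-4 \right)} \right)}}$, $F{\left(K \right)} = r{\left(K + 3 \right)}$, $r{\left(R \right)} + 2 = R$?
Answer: $\frac{107072604}{65367971} \approx 1.638$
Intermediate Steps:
$p{\left(x \right)} = - 20 x$ ($p{\left(x \right)} = - 4 x 5 = - 20 x$)
$r{\left(R \right)} = -2 + R$
$F{\left(K \right)} = 1 + K$ ($F{\left(K \right)} = -2 + \left(K + 3\right) = -2 + \left(3 + K\right) = 1 + K$)
$G{\left(z \right)} = \frac{1}{1458}$ ($G{\left(z \right)} = - \frac{1}{6 \left(\left(-20\right) 12 + \left(1 - 4\right)\right)} = - \frac{1}{6 \left(-240 - 3\right)} = - \frac{1}{6 \left(-243\right)} = \left(- \frac{1}{6}\right) \left(- \frac{1}{243}\right) = \frac{1}{1458}$)
$\frac{-47320 - 26118}{G{\left(78 \right)} - 44834} = \frac{-47320 - 26118}{\frac{1}{1458} - 44834} = - \frac{73438}{- \frac{65367971}{1458}} = \left(-73438\right) \left(- \frac{1458}{65367971}\right) = \frac{107072604}{65367971}$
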